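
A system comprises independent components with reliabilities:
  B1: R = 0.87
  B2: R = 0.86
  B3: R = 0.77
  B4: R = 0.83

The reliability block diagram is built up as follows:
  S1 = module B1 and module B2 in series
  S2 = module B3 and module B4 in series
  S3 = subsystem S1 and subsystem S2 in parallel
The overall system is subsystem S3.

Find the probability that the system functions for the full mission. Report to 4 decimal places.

Series (B1 and B2): 0.870000 × 0.860000 = 0.748200
Series (B3 and B4): 0.770000 × 0.830000 = 0.639100
Parallel ([0.748200] and [0.639100]): 1 − (1 − 0.748200)(1 − 0.639100) = 0.9091

0.9091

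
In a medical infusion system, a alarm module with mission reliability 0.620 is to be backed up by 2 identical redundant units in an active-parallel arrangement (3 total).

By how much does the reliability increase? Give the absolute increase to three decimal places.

R_before = 0.620
R_after = 1 − (1 − 0.620)^3 = 0.945
ΔR = 0.945 − 0.620 = 0.325

0.325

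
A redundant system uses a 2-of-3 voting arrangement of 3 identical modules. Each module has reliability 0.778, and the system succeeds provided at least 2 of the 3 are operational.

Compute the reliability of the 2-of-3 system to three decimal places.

R = Σ_{i=2}^{3} C(3,i) p^i (1−p)^{3−i} with p = 0.778
C(3,2)·0.778^2·0.222^1 = 0.40312
C(3,3)·0.778^3·0.222^0 = 0.47091
Sum = 0.874

0.874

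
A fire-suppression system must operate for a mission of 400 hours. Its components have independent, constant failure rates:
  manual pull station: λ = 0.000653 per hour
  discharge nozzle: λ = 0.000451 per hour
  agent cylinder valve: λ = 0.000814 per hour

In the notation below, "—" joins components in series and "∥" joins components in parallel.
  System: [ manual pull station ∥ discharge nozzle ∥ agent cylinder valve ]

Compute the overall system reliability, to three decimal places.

0.989

R(manual pull station) = exp(−0.000653 × 400) = 0.77013
R(discharge nozzle) = exp(−0.000451 × 400) = 0.83494
R(agent cylinder valve) = exp(−0.000814 × 400) = 0.72209
Parallel (manual pull station, discharge nozzle, and agent cylinder valve): 1 − (1 − 0.77013)(1 − 0.83494)(1 − 0.72209) = 0.989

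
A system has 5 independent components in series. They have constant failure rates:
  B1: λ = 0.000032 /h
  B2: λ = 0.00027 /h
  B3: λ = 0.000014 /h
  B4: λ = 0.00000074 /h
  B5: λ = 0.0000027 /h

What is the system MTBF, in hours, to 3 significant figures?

Series of exponential components: λ_sys = Σ λ_i
λ_sys = 0.000032 + 0.00027 + 0.000014 + 0.00000074 + 0.0000027 = 3.1944e-04 /h
MTBF = 1 / λ_sys = 3130 h

3130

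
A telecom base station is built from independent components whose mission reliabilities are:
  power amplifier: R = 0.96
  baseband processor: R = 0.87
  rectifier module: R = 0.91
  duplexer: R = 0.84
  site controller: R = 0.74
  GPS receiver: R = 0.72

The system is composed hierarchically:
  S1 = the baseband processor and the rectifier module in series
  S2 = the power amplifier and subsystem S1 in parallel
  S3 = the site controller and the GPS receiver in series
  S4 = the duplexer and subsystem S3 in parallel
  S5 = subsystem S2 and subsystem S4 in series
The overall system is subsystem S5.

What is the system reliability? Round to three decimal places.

0.918

Series (baseband processor and rectifier module): 0.87000 × 0.91000 = 0.79170
Parallel (power amplifier and [0.79170]): 1 − (1 − 0.96000)(1 − 0.79170) = 0.99167
Series (site controller and GPS receiver): 0.74000 × 0.72000 = 0.53280
Parallel (duplexer and [0.53280]): 1 − (1 − 0.84000)(1 − 0.53280) = 0.92525
Series ([0.99167] and [0.92525]): 0.99167 × 0.92525 = 0.918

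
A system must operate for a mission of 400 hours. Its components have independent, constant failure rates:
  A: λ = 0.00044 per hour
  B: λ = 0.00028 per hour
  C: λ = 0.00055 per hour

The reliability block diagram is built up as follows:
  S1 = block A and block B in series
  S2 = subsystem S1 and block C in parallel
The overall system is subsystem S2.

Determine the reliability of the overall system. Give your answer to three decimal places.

R(A) = exp(−0.00044 × 400) = 0.83862
R(B) = exp(−0.00028 × 400) = 0.89404
R(C) = exp(−0.00055 × 400) = 0.80252
Series (A and B): 0.83862 × 0.89404 = 0.74976
Parallel ([0.74976] and C): 1 − (1 − 0.74976)(1 − 0.80252) = 0.951

0.951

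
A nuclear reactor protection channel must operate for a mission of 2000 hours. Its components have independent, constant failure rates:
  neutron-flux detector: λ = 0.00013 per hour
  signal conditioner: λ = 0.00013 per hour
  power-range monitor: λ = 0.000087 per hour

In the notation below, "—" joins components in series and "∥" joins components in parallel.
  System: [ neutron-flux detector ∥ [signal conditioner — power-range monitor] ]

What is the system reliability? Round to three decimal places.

R(neutron-flux detector) = exp(−0.00013 × 2000) = 0.77105
R(signal conditioner) = exp(−0.00013 × 2000) = 0.77105
R(power-range monitor) = exp(−0.000087 × 2000) = 0.84030
Series (signal conditioner and power-range monitor): 0.77105 × 0.84030 = 0.64791
Parallel (neutron-flux detector and [0.64791]): 1 − (1 − 0.77105)(1 − 0.64791) = 0.919

0.919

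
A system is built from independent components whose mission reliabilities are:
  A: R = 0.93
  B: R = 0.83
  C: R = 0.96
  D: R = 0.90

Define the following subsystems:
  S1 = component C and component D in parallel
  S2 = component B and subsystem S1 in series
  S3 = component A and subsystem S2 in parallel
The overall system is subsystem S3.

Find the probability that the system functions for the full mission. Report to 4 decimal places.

Parallel (C and D): 1 − (1 − 0.960000)(1 − 0.900000) = 0.996000
Series (B and [0.996000]): 0.830000 × 0.996000 = 0.826680
Parallel (A and [0.826680]): 1 − (1 − 0.930000)(1 − 0.826680) = 0.9879

0.9879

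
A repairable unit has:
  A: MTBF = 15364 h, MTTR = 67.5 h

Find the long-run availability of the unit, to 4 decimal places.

0.9956

A(A) = MTBF/(MTBF+MTTR) = 15364/(15364+67.5) = 0.9956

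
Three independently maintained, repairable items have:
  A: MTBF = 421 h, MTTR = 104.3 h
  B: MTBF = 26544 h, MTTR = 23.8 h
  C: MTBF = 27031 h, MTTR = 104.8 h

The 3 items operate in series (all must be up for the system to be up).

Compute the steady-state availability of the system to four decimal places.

0.7976

A(A) = MTBF/(MTBF+MTTR) = 421/(421+104.3) = 0.801447
A(B) = MTBF/(MTBF+MTTR) = 26544/(26544+23.8) = 0.999104
A(C) = MTBF/(MTBF+MTTR) = 27031/(27031+104.8) = 0.996138
Series availability: 0.801447 × 0.999104 × 0.996138 = 0.7976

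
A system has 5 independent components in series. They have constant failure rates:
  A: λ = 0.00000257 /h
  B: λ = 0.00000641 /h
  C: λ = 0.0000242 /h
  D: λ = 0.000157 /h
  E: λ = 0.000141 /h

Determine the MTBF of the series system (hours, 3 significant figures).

3020

Series of exponential components: λ_sys = Σ λ_i
λ_sys = 0.00000257 + 0.00000641 + 0.0000242 + 0.000157 + 0.000141 = 3.3118e-04 /h
MTBF = 1 / λ_sys = 3020 h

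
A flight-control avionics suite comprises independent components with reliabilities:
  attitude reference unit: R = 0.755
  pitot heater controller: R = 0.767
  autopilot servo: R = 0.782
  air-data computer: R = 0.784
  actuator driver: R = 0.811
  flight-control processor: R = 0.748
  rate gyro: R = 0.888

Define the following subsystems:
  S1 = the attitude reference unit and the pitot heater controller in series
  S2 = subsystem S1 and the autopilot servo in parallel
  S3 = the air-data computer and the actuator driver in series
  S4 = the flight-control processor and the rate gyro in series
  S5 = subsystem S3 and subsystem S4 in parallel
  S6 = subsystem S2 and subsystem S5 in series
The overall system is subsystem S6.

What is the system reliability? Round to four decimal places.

0.7972

Series (attitude reference unit and pitot heater controller): 0.755000 × 0.767000 = 0.579085
Parallel ([0.579085] and autopilot servo): 1 − (1 − 0.579085)(1 − 0.782000) = 0.908241
Series (air-data computer and actuator driver): 0.784000 × 0.811000 = 0.635824
Series (flight-control processor and rate gyro): 0.748000 × 0.888000 = 0.664224
Parallel ([0.635824] and [0.664224]): 1 − (1 − 0.635824)(1 − 0.664224) = 0.877718
Series ([0.908241] and [0.877718]): 0.908241 × 0.877718 = 0.7972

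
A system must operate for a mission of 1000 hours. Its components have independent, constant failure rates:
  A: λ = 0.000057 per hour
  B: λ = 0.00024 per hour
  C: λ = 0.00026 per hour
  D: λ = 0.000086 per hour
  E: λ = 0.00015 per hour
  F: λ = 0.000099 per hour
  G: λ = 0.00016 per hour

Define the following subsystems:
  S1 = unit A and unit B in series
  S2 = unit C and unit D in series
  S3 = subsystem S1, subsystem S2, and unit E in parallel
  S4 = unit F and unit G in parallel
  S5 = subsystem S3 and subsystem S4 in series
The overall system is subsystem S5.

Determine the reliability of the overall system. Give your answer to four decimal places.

R(A) = exp(−0.000057 × 1000) = 0.944594
R(B) = exp(−0.00024 × 1000) = 0.786628
R(C) = exp(−0.00026 × 1000) = 0.771052
R(D) = exp(−0.000086 × 1000) = 0.917594
R(E) = exp(−0.00015 × 1000) = 0.860708
R(F) = exp(−0.000099 × 1000) = 0.905743
R(G) = exp(−0.00016 × 1000) = 0.852144
Series (A and B): 0.944594 × 0.786628 = 0.743044
Series (C and D): 0.771052 × 0.917594 = 0.707513
Parallel ([0.743044], [0.707513], and E): 1 − (1 − 0.743044)(1 − 0.707513)(1 − 0.860708) = 0.989531
Parallel (F and G): 1 − (1 − 0.905743)(1 − 0.852144) = 0.986064
Series ([0.989531] and [0.986064]): 0.989531 × 0.986064 = 0.9757

0.9757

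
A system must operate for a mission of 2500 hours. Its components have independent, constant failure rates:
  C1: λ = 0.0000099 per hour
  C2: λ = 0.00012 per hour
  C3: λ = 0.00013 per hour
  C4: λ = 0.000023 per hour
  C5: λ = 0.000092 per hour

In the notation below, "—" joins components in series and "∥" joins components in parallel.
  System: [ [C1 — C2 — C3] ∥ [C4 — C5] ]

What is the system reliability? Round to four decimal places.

0.8806

R(C1) = exp(−0.0000099 × 2500) = 0.975554
R(C2) = exp(−0.00012 × 2500) = 0.740818
R(C3) = exp(−0.00013 × 2500) = 0.722527
R(C4) = exp(−0.000023 × 2500) = 0.944122
R(C5) = exp(−0.000092 × 2500) = 0.794534
Series (C1, C2, and C3): 0.975554 × 0.740818 × 0.722527 = 0.522176
Series (C4 and C5): 0.944122 × 0.794534 = 0.750137
Parallel ([0.522176] and [0.750137]): 1 − (1 − 0.522176)(1 − 0.750137) = 0.8806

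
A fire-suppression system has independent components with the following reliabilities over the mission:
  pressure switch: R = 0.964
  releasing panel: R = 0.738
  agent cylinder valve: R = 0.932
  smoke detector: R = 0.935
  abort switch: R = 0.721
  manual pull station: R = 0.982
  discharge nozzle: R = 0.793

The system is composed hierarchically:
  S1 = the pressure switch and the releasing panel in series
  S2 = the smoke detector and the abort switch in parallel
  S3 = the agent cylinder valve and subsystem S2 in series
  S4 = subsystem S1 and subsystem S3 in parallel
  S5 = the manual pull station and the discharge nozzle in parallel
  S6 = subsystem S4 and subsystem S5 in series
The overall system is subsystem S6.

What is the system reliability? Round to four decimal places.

0.9719

Series (pressure switch and releasing panel): 0.964000 × 0.738000 = 0.711432
Parallel (smoke detector and abort switch): 1 − (1 − 0.935000)(1 − 0.721000) = 0.981865
Series (agent cylinder valve and [0.981865]): 0.932000 × 0.981865 = 0.915098
Parallel ([0.711432] and [0.915098]): 1 − (1 − 0.711432)(1 − 0.915098) = 0.975500
Parallel (manual pull station and discharge nozzle): 1 − (1 − 0.982000)(1 − 0.793000) = 0.996274
Series ([0.975500] and [0.996274]): 0.975500 × 0.996274 = 0.9719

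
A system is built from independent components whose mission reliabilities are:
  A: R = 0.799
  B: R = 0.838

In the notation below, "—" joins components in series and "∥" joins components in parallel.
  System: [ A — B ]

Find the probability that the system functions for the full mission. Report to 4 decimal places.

Series (A and B): 0.799000 × 0.838000 = 0.6696

0.6696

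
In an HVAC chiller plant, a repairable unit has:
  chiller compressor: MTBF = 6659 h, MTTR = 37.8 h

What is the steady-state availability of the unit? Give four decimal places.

0.9944

A(chiller compressor) = MTBF/(MTBF+MTTR) = 6659/(6659+37.8) = 0.9944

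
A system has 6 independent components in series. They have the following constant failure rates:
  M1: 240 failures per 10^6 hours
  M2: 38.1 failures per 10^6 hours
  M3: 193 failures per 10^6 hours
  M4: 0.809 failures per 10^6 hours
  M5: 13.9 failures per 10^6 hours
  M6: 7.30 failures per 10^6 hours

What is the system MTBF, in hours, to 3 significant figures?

Series of exponential components: λ_sys = Σ λ_i
λ_sys = 0.000240 + 0.0000381 + 0.000193 + 0.000000809 + 0.0000139 + 0.00000730 = 4.9311e-04 /h
MTBF = 1 / λ_sys = 2030 h

2030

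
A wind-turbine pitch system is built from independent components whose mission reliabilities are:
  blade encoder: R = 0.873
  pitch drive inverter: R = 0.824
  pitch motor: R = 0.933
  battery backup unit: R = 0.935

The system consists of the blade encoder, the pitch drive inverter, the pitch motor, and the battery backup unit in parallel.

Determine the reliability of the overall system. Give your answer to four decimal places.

Parallel (blade encoder, pitch drive inverter, pitch motor, and battery backup unit): 1 − (1 − 0.873000)(1 − 0.824000)(1 − 0.933000)(1 − 0.935000) = 0.9999

0.9999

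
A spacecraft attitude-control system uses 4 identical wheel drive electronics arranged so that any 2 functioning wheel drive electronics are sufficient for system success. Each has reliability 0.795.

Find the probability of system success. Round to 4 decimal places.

R = Σ_{i=2}^{4} C(4,i) p^i (1−p)^{4−i} with p = 0.795
C(4,2)·0.795^2·0.205^2 = 0.159365
C(4,3)·0.795^3·0.205^1 = 0.412017
C(4,4)·0.795^4·0.205^0 = 0.399456
Sum = 0.9708

0.9708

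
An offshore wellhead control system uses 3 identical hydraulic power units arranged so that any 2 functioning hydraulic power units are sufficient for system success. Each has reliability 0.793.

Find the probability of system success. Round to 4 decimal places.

0.8892

R = Σ_{i=2}^{3} C(3,i) p^i (1−p)^{3−i} with p = 0.793
C(3,2)·0.793^2·0.207^1 = 0.390515
C(3,3)·0.793^3·0.207^0 = 0.498677
Sum = 0.8892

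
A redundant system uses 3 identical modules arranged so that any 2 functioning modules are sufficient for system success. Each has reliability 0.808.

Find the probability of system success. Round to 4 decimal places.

0.9036

R = Σ_{i=2}^{3} C(3,i) p^i (1−p)^{3−i} with p = 0.808
C(3,2)·0.808^2·0.192^1 = 0.376050
C(3,3)·0.808^3·0.192^0 = 0.527514
Sum = 0.9036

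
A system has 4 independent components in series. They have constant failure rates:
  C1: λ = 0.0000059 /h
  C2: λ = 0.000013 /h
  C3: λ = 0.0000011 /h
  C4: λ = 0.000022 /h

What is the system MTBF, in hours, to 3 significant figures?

Series of exponential components: λ_sys = Σ λ_i
λ_sys = 0.0000059 + 0.000013 + 0.0000011 + 0.000022 = 4.2000e-05 /h
MTBF = 1 / λ_sys = 23800 h

23800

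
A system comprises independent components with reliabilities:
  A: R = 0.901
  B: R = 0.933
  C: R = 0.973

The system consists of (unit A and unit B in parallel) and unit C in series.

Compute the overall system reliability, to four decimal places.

0.9665

Parallel (A and B): 1 − (1 − 0.901000)(1 − 0.933000) = 0.993367
Series ([0.993367] and C): 0.993367 × 0.973000 = 0.9665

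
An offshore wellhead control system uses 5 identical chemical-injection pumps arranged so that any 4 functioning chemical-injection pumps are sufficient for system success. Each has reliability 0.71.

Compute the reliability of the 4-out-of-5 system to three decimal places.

R = Σ_{i=4}^{5} C(5,i) p^i (1−p)^{5−i} with p = 0.71
C(5,4)·0.71^4·0.29^1 = 0.36847
C(5,5)·0.71^5·0.29^0 = 0.18042
Sum = 0.549

0.549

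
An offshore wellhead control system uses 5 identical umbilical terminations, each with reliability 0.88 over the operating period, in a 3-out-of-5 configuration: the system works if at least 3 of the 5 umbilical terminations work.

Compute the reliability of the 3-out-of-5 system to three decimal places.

R = Σ_{i=3}^{5} C(5,i) p^i (1−p)^{5−i} with p = 0.88
C(5,3)·0.88^3·0.12^2 = 0.09813
C(5,4)·0.88^4·0.12^1 = 0.35982
C(5,5)·0.88^5·0.12^0 = 0.52773
Sum = 0.986

0.986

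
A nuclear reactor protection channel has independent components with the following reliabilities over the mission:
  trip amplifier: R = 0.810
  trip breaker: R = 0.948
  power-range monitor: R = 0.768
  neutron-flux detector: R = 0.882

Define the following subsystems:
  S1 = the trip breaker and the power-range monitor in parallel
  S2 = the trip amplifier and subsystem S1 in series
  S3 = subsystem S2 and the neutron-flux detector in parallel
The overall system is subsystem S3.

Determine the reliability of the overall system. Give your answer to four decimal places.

Parallel (trip breaker and power-range monitor): 1 − (1 − 0.948000)(1 − 0.768000) = 0.987936
Series (trip amplifier and [0.987936]): 0.810000 × 0.987936 = 0.800228
Parallel ([0.800228] and neutron-flux detector): 1 − (1 − 0.800228)(1 − 0.882000) = 0.9764

0.9764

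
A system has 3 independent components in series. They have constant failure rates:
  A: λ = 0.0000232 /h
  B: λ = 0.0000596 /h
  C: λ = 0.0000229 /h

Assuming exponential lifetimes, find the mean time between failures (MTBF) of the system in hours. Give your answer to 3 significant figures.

9460

Series of exponential components: λ_sys = Σ λ_i
λ_sys = 0.0000232 + 0.0000596 + 0.0000229 = 1.0570e-04 /h
MTBF = 1 / λ_sys = 9460 h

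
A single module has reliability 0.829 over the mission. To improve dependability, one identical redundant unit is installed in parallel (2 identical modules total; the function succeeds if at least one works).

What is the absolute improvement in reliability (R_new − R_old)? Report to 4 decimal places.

R_before = 0.829
R_after = 1 − (1 − 0.829)^2 = 0.9708
ΔR = 0.9708 − 0.829 = 0.1418

0.1418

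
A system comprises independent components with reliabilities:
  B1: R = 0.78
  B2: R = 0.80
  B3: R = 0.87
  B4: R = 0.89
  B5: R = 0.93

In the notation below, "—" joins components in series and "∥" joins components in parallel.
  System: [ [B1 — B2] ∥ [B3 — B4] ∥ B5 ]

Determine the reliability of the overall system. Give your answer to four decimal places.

0.9941

Series (B1 and B2): 0.780000 × 0.800000 = 0.624000
Series (B3 and B4): 0.870000 × 0.890000 = 0.774300
Parallel ([0.624000], [0.774300], and B5): 1 − (1 − 0.624000)(1 − 0.774300)(1 − 0.930000) = 0.9941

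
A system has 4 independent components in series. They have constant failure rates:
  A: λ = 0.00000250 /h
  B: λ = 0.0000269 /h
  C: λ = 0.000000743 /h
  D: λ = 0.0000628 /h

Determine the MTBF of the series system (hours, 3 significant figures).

Series of exponential components: λ_sys = Σ λ_i
λ_sys = 0.00000250 + 0.0000269 + 0.000000743 + 0.0000628 = 9.2943e-05 /h
MTBF = 1 / λ_sys = 10800 h

10800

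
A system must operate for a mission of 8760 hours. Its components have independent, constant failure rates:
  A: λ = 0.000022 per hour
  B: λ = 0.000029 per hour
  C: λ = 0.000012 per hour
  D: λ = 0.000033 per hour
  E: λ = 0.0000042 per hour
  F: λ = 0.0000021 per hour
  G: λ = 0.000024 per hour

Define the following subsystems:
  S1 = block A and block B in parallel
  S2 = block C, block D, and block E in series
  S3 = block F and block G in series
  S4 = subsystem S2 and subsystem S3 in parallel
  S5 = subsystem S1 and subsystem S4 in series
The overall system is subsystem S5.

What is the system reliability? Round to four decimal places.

R(A) = exp(−0.000022 × 8760) = 0.824713
R(B) = exp(−0.000029 × 8760) = 0.775661
R(C) = exp(−0.000012 × 8760) = 0.900216
R(D) = exp(−0.000033 × 8760) = 0.748952
R(E) = exp(−0.0000042 × 8760) = 0.963877
R(F) = exp(−0.0000021 × 8760) = 0.981772
R(G) = exp(−0.000024 × 8760) = 0.810390
Parallel (A and B): 1 − (1 − 0.824713)(1 − 0.775661) = 0.960676
Series (C, D, and E): 0.900216 × 0.748952 × 0.963877 = 0.649864
Series (F and G): 0.981772 × 0.810390 = 0.795618
Parallel ([0.649864] and [0.795618]): 1 − (1 − 0.649864)(1 − 0.795618) = 0.928439
Series ([0.960676] and [0.928439]): 0.960676 × 0.928439 = 0.8919

0.8919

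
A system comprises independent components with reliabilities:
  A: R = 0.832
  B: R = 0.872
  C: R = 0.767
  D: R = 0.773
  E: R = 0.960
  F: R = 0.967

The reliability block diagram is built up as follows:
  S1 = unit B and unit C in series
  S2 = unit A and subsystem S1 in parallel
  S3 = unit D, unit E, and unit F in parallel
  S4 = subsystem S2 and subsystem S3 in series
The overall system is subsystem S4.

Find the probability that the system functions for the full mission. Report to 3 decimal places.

0.944

Series (B and C): 0.87200 × 0.76700 = 0.66882
Parallel (A and [0.66882]): 1 − (1 − 0.83200)(1 − 0.66882) = 0.94436
Parallel (D, E, and F): 1 − (1 − 0.77300)(1 − 0.96000)(1 − 0.96700) = 0.99970
Series ([0.94436] and [0.99970]): 0.94436 × 0.99970 = 0.944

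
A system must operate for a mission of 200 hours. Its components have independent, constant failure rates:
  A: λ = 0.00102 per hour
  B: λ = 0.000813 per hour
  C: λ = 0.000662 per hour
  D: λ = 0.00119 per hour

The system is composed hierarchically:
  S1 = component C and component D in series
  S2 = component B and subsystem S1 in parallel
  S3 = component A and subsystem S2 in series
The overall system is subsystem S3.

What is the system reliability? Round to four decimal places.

0.7776

R(A) = exp(−0.00102 × 200) = 0.815462
R(B) = exp(−0.000813 × 200) = 0.849931
R(C) = exp(−0.000662 × 200) = 0.875991
R(D) = exp(−0.00119 × 200) = 0.788203
Series (C and D): 0.875991 × 0.788203 = 0.690459
Parallel (B and [0.690459]): 1 − (1 − 0.849931)(1 − 0.690459) = 0.953547
Series (A and [0.953547]): 0.815462 × 0.953547 = 0.7776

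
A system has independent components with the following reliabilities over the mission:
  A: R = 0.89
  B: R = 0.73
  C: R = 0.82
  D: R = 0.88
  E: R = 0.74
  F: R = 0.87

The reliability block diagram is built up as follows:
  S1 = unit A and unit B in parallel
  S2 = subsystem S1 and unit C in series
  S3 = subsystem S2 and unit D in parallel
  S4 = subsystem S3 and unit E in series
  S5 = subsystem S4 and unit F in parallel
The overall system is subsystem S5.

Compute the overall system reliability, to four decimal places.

0.9638

Parallel (A and B): 1 − (1 − 0.890000)(1 − 0.730000) = 0.970300
Series ([0.970300] and C): 0.970300 × 0.820000 = 0.795646
Parallel ([0.795646] and D): 1 − (1 − 0.795646)(1 − 0.880000) = 0.975478
Series ([0.975478] and E): 0.975478 × 0.740000 = 0.721854
Parallel ([0.721854] and F): 1 − (1 − 0.721854)(1 − 0.870000) = 0.9638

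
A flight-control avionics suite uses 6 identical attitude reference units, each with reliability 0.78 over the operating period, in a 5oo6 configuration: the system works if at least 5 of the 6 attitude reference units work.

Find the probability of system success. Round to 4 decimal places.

R = Σ_{i=5}^{6} C(6,i) p^i (1−p)^{6−i} with p = 0.78
C(6,5)·0.78^5·0.22^1 = 0.381107
C(6,6)·0.78^6·0.22^0 = 0.225200
Sum = 0.6063

0.6063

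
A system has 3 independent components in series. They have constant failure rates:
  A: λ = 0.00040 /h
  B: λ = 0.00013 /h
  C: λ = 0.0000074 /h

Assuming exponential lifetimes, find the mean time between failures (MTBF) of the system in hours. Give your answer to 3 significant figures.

Series of exponential components: λ_sys = Σ λ_i
λ_sys = 0.00040 + 0.00013 + 0.0000074 = 5.3740e-04 /h
MTBF = 1 / λ_sys = 1860 h

1860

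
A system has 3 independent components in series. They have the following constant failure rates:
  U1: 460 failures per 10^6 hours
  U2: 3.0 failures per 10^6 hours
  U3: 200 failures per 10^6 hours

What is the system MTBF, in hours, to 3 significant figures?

Series of exponential components: λ_sys = Σ λ_i
λ_sys = 0.00046 + 0.0000030 + 0.00020 = 6.6300e-04 /h
MTBF = 1 / λ_sys = 1510 h

1510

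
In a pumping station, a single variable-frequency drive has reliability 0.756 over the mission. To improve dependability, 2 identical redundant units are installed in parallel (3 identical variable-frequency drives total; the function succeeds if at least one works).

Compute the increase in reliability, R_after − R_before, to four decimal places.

0.2295

R_before = 0.756
R_after = 1 − (1 − 0.756)^3 = 0.9855
ΔR = 0.9855 − 0.756 = 0.2295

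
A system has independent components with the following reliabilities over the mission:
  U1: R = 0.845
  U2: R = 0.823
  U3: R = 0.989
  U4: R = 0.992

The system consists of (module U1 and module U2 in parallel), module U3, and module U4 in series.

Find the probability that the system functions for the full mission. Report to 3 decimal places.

0.954

Parallel (U1 and U2): 1 − (1 − 0.84500)(1 − 0.82300) = 0.97257
Series ([0.97257], U3, and U4): 0.97257 × 0.98900 × 0.99200 = 0.954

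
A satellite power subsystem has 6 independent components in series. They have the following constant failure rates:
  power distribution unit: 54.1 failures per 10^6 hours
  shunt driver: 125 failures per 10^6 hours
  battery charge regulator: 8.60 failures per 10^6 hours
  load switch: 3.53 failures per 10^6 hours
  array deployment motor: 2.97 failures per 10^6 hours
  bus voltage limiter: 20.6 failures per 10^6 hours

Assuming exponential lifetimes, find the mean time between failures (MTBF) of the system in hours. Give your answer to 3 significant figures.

4660

Series of exponential components: λ_sys = Σ λ_i
λ_sys = 0.0000541 + 0.000125 + 0.00000860 + 0.00000353 + 0.00000297 + 0.0000206 = 2.1480e-04 /h
MTBF = 1 / λ_sys = 4660 h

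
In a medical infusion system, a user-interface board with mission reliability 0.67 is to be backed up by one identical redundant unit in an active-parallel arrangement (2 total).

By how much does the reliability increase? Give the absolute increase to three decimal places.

R_before = 0.67
R_after = 1 − (1 − 0.67)^2 = 0.891
ΔR = 0.891 − 0.67 = 0.221

0.221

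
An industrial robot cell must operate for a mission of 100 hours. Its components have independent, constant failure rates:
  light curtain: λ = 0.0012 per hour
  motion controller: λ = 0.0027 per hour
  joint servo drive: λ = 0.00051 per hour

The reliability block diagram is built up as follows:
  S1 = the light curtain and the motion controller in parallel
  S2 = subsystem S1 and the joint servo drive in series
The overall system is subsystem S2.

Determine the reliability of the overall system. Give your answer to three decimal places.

R(light curtain) = exp(−0.0012 × 100) = 0.88692
R(motion controller) = exp(−0.0027 × 100) = 0.76338
R(joint servo drive) = exp(−0.00051 × 100) = 0.95028
Parallel (light curtain and motion controller): 1 − (1 − 0.88692)(1 − 0.76338) = 0.97324
Series ([0.97324] and joint servo drive): 0.97324 × 0.95028 = 0.925

0.925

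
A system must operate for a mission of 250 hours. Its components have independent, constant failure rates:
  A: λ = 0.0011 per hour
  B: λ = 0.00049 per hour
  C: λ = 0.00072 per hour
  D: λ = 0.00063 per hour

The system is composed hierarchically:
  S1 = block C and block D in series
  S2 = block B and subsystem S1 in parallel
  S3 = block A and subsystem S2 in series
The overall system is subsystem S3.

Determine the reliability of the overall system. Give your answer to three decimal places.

0.734

R(A) = exp(−0.0011 × 250) = 0.75957
R(B) = exp(−0.00049 × 250) = 0.88471
R(C) = exp(−0.00072 × 250) = 0.83527
R(D) = exp(−0.00063 × 250) = 0.85428
Series (C and D): 0.83527 × 0.85428 = 0.71355
Parallel (B and [0.71355]): 1 − (1 − 0.88471)(1 − 0.71355) = 0.96698
Series (A and [0.96698]): 0.75957 × 0.96698 = 0.734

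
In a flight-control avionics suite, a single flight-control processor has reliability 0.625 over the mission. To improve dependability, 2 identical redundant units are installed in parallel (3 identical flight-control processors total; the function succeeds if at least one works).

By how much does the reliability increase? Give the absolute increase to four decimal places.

R_before = 0.625
R_after = 1 − (1 − 0.625)^3 = 0.9473
ΔR = 0.9473 − 0.625 = 0.3223

0.3223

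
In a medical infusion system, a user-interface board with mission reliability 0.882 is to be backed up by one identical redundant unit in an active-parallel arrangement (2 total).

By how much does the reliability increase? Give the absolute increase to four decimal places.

0.1041

R_before = 0.882
R_after = 1 − (1 − 0.882)^2 = 0.9861
ΔR = 0.9861 − 0.882 = 0.1041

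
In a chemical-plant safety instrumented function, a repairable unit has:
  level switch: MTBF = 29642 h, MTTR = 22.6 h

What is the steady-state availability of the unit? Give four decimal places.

A(level switch) = MTBF/(MTBF+MTTR) = 29642/(29642+22.6) = 0.9992

0.9992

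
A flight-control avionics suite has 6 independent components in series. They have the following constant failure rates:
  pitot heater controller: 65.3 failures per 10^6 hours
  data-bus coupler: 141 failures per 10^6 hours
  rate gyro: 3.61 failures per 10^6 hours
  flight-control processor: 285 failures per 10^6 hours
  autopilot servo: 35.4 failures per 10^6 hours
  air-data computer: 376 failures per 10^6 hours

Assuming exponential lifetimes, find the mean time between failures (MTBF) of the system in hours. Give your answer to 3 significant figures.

Series of exponential components: λ_sys = Σ λ_i
λ_sys = 0.0000653 + 0.000141 + 0.00000361 + 0.000285 + 0.0000354 + 0.000376 = 9.0631e-04 /h
MTBF = 1 / λ_sys = 1100 h

1100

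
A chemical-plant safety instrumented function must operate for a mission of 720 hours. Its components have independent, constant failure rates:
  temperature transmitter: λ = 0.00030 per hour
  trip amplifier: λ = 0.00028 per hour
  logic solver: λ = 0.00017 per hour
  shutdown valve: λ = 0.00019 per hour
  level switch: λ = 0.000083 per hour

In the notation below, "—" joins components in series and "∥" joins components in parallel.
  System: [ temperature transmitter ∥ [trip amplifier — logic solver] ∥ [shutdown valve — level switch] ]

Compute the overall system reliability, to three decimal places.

0.990

R(temperature transmitter) = exp(−0.00030 × 720) = 0.80574
R(trip amplifier) = exp(−0.00028 × 720) = 0.81742
R(logic solver) = exp(−0.00017 × 720) = 0.88479
R(shutdown valve) = exp(−0.00019 × 720) = 0.87214
R(level switch) = exp(−0.000083 × 720) = 0.94199
Series (trip amplifier and logic solver): 0.81742 × 0.88479 = 0.72325
Series (shutdown valve and level switch): 0.87214 × 0.94199 = 0.82155
Parallel (temperature transmitter, [0.72325], and [0.82155]): 1 − (1 − 0.80574)(1 − 0.72325)(1 − 0.82155) = 0.990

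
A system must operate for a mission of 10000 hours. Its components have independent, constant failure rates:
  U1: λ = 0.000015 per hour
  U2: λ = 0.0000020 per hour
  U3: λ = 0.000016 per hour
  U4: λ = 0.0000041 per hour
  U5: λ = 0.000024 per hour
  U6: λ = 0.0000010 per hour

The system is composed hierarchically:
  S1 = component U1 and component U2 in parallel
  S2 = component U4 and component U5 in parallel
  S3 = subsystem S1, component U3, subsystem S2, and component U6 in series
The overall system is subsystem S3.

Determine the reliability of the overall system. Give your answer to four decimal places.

0.8341

R(U1) = exp(−0.000015 × 10000) = 0.860708
R(U2) = exp(−0.0000020 × 10000) = 0.980199
R(U3) = exp(−0.000016 × 10000) = 0.852144
R(U4) = exp(−0.0000041 × 10000) = 0.959829
R(U5) = exp(−0.000024 × 10000) = 0.786628
R(U6) = exp(−0.0000010 × 10000) = 0.990050
Parallel (U1 and U2): 1 − (1 − 0.860708)(1 − 0.980199) = 0.997242
Parallel (U4 and U5): 1 − (1 − 0.959829)(1 − 0.786628) = 0.991429
Series ([0.997242], U3, [0.991429], and U6): 0.997242 × 0.852144 × 0.991429 × 0.990050 = 0.8341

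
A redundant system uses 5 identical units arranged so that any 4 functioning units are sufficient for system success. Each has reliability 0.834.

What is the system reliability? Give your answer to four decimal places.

0.8050

R = Σ_{i=4}^{5} C(5,i) p^i (1−p)^{5−i} with p = 0.834
C(5,4)·0.834^4·0.166^1 = 0.401552
C(5,5)·0.834^5·0.166^0 = 0.403488
Sum = 0.8050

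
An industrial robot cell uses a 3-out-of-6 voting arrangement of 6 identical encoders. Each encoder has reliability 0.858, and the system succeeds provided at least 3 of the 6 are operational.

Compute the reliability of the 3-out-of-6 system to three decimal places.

R = Σ_{i=3}^{6} C(6,i) p^i (1−p)^{6−i} with p = 0.858
C(6,3)·0.858^3·0.142^3 = 0.03617
C(6,4)·0.858^4·0.142^2 = 0.16391
C(6,5)·0.858^5·0.142^1 = 0.39616
C(6,6)·0.858^6·0.142^0 = 0.39895
Sum = 0.995

0.995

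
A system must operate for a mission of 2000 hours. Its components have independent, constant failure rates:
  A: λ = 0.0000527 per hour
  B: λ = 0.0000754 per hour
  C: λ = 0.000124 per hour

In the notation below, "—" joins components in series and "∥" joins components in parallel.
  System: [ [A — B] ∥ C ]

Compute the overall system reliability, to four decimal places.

R(A) = exp(−0.0000527 × 2000) = 0.899964
R(B) = exp(−0.0000754 × 2000) = 0.860020
R(C) = exp(−0.000124 × 2000) = 0.780360
Series (A and B): 0.899964 × 0.860020 = 0.773987
Parallel ([0.773987] and C): 1 − (1 − 0.773987)(1 − 0.780360) = 0.9504

0.9504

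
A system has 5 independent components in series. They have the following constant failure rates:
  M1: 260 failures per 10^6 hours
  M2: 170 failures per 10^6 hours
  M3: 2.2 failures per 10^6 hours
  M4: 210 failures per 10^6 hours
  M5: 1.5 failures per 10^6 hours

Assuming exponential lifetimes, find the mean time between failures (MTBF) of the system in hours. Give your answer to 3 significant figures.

Series of exponential components: λ_sys = Σ λ_i
λ_sys = 0.00026 + 0.00017 + 0.0000022 + 0.00021 + 0.0000015 = 6.4370e-04 /h
MTBF = 1 / λ_sys = 1550 h

1550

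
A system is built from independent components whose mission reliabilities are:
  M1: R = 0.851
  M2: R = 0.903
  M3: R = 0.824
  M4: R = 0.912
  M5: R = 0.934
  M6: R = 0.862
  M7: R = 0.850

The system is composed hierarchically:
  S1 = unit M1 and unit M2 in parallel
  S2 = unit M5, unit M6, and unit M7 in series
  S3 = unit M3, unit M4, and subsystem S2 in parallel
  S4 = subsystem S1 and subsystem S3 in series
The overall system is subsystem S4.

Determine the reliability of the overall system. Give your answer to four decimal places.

Parallel (M1 and M2): 1 − (1 − 0.851000)(1 − 0.903000) = 0.985547
Series (M5, M6, and M7): 0.934000 × 0.862000 × 0.850000 = 0.684342
Parallel (M3, M4, and [0.684342]): 1 − (1 − 0.824000)(1 − 0.912000)(1 − 0.684342) = 0.995111
Series ([0.985547] and [0.995111]): 0.985547 × 0.995111 = 0.9807

0.9807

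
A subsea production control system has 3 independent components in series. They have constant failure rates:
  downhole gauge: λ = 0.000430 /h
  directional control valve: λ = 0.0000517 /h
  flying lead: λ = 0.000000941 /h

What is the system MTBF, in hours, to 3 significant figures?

Series of exponential components: λ_sys = Σ λ_i
λ_sys = 0.000430 + 0.0000517 + 0.000000941 = 4.8264e-04 /h
MTBF = 1 / λ_sys = 2070 h

2070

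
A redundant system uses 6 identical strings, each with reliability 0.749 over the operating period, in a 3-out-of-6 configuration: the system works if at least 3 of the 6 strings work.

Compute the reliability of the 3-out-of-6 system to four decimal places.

0.9619

R = Σ_{i=3}^{6} C(6,i) p^i (1−p)^{6−i} with p = 0.749
C(6,3)·0.749^3·0.251^3 = 0.132891
C(6,4)·0.749^4·0.251^2 = 0.297417
C(6,5)·0.749^5·0.251^1 = 0.355005
C(6,6)·0.749^6·0.251^0 = 0.176559
Sum = 0.9619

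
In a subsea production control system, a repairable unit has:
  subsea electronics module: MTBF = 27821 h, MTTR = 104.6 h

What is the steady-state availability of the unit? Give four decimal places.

A(subsea electronics module) = MTBF/(MTBF+MTTR) = 27821/(27821+104.6) = 0.9963

0.9963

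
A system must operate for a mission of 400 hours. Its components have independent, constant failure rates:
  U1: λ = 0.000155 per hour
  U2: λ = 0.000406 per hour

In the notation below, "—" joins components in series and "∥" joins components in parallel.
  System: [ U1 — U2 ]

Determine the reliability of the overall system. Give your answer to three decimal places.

0.799

R(U1) = exp(−0.000155 × 400) = 0.93988
R(U2) = exp(−0.000406 × 400) = 0.85010
Series (U1 and U2): 0.93988 × 0.85010 = 0.799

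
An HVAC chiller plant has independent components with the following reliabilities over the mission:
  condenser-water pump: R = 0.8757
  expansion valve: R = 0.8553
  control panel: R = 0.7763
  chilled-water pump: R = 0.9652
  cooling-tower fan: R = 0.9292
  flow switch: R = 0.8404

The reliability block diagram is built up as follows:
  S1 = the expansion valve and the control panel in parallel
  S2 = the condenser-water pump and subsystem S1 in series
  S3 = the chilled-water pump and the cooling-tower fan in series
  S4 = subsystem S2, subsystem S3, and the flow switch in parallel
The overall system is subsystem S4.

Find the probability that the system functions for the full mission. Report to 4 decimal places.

Parallel (expansion valve and control panel): 1 − (1 − 0.855300)(1 − 0.776300) = 0.967631
Series (condenser-water pump and [0.967631]): 0.875700 × 0.967631 = 0.847354
Series (chilled-water pump and cooling-tower fan): 0.965200 × 0.929200 = 0.896864
Parallel ([0.847354], [0.896864], and flow switch): 1 − (1 − 0.847354)(1 − 0.896864)(1 − 0.840400) = 0.9975

0.9975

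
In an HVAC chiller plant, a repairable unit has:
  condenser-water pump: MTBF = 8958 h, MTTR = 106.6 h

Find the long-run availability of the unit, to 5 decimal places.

A(condenser-water pump) = MTBF/(MTBF+MTTR) = 8958/(8958+106.6) = 0.98824

0.98824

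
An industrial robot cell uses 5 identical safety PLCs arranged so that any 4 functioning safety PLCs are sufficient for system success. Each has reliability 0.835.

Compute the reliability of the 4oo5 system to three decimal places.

0.807

R = Σ_{i=4}^{5} C(5,i) p^i (1−p)^{5−i} with p = 0.835
C(5,4)·0.835^4·0.165^1 = 0.40105
C(5,5)·0.835^5·0.165^0 = 0.40591
Sum = 0.807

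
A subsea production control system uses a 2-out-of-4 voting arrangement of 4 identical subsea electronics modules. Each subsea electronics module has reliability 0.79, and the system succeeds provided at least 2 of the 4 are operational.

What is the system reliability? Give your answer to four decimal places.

R = Σ_{i=2}^{4} C(4,i) p^i (1−p)^{4−i} with p = 0.79
C(4,2)·0.79^2·0.21^2 = 0.165137
C(4,3)·0.79^3·0.21^1 = 0.414153
C(4,4)·0.79^4·0.21^0 = 0.389501
Sum = 0.9688

0.9688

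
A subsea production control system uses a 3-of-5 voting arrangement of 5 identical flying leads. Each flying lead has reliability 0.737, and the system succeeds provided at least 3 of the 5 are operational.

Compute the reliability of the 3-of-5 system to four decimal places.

R = Σ_{i=3}^{5} C(5,i) p^i (1−p)^{5−i} with p = 0.737
C(5,3)·0.737^3·0.263^2 = 0.276894
C(5,4)·0.737^4·0.263^1 = 0.387968
C(5,5)·0.737^5·0.263^0 = 0.217439
Sum = 0.8823

0.8823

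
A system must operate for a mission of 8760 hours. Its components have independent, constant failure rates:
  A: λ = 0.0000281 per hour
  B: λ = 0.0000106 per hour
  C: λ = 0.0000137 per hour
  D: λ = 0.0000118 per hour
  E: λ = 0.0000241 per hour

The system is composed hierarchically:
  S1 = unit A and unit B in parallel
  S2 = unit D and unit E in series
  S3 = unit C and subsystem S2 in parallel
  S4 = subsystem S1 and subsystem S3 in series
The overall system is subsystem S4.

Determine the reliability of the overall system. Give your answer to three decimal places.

0.951

R(A) = exp(−0.0000281 × 8760) = 0.78180
R(B) = exp(−0.0000106 × 8760) = 0.91132
R(C) = exp(−0.0000137 × 8760) = 0.88691
R(D) = exp(−0.0000118 × 8760) = 0.90180
R(E) = exp(−0.0000241 × 8760) = 0.80968
Parallel (A and B): 1 − (1 − 0.78180)(1 − 0.91132) = 0.98065
Series (D and E): 0.90180 × 0.80968 = 0.73017
Parallel (C and [0.73017]): 1 − (1 − 0.88691)(1 − 0.73017) = 0.96948
Series ([0.98065] and [0.96948]): 0.98065 × 0.96948 = 0.951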